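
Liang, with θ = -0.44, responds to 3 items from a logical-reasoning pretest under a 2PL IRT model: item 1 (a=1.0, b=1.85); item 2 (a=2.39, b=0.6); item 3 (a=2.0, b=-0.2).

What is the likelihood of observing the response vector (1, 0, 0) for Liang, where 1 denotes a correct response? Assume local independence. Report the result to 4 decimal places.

0.0524

P(θ) = 1 / (1 + exp(−a(θ − b)))
P_1 = 1/(1+e^{2.2900}) = 0.0920
P_2 = 1/(1+e^{2.4856}) = 0.0769
P_3 = 1/(1+e^{0.4800}) = 0.3823
L = P_1 × (1−P_2) × (1−P_3) = 0.0920 × 0.9231 × 0.6177 = 0.05244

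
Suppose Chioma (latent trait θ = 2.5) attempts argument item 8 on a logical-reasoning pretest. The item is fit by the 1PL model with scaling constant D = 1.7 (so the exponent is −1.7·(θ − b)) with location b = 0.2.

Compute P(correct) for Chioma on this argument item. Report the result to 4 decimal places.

0.9804

P(θ) = 1 / (1 + exp(−D·(θ − b)))
Exponent: 1.7 × (2.5 − 0.2) = 3.9100
1/(1 + e^{-3.9100}) = 0.9804
P = 0.9804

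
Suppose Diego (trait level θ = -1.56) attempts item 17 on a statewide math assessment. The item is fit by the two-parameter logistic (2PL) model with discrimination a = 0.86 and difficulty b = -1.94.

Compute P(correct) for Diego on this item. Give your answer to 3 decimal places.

P(θ) = 1 / (1 + exp(−a(θ − b)))
Exponent: 0.86 × (-1.56 − (-1.94)) = 0.3268
1/(1 + e^{-0.3268}) = 0.5810

0.581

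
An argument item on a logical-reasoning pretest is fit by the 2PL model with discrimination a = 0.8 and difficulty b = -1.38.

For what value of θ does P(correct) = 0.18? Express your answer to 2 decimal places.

-3.28

P(θ) = 1 / (1 + exp(−a(θ − b)))
logit = ln(0.1800/0.8200) = -1.5163
θ = b + logit/(a) = -1.38 + (-1.5163)/0.8000 = -3.2754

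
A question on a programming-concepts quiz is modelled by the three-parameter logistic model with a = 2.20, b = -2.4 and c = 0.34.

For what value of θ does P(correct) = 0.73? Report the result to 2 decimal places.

P(θ) = c + (1 − c) · 1 / (1 + exp(−a(θ − b)))
Remove guessing floor: (0.73 − 0.34)/(1 − 0.34) = 0.5909
logit = ln(0.5909/0.4091) = 0.3677
θ = b + logit/(a) = -2.4 + 0.3677/2.2000 = -2.2329

-2.23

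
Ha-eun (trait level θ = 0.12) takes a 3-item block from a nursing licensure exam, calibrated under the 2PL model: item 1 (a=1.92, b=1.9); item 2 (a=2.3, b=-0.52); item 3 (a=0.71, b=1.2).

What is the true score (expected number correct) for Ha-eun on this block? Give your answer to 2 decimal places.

1.16

P(θ) = 1 / (1 + exp(−a(θ − b)))
P_1 = 1/(1+e^{3.4176}) = 0.0317
P_2 = 1/(1+e^{-1.4720}) = 0.8134
P_3 = 1/(1+e^{0.7668}) = 0.3172
E[score] = 0.0317 + 0.8134 + 0.3172 = 1.1623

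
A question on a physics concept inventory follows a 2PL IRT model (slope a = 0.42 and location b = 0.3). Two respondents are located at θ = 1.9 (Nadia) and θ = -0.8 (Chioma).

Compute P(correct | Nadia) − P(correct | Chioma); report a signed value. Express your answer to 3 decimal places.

P(θ) = 1 / (1 + exp(−a(θ − b)))
P(Nadia) = 0.6620  [exponent 0.6720]
P(Chioma) = 0.3865  [exponent -0.4620]
Difference = 0.6620 − 0.3865 = 0.2754

0.275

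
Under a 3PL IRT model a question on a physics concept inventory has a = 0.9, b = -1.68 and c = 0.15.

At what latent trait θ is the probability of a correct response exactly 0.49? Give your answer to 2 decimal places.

-2.13

P(θ) = c + (1 − c) · 1 / (1 + exp(−a(θ − b)))
Remove guessing floor: (0.49 − 0.15)/(1 − 0.15) = 0.4000
logit = ln(0.4000/0.6000) = -0.4055
θ = b + logit/(a) = -1.68 + (-0.4055)/0.9000 = -2.1305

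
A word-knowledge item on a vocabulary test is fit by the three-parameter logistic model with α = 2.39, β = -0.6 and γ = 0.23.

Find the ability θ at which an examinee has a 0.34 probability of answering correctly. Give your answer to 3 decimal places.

P(θ) = γ + (1 − γ) · 1 / (1 + exp(−α(θ − β)))
Remove guessing floor: (0.34 − 0.23)/(1 − 0.23) = 0.1429
logit = ln(0.1429/0.8571) = -1.7918
θ = β + logit/(α) = -0.6 + (-1.7918)/2.3900 = -1.3497

-1.350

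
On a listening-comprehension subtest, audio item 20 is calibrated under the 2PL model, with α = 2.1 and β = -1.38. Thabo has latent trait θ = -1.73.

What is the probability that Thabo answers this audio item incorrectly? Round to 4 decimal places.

P(θ) = 1 / (1 + exp(−α(θ − β)))
Exponent: 2.1 × (-1.73 − (-1.38)) = -0.7350
1/(1 + e^{0.7350}) = 0.3241
P(incorrect) = 1 − 0.3241 = 0.6759

0.6759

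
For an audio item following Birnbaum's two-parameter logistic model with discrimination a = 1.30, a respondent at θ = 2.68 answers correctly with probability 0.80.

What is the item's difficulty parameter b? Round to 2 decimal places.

1.61

P(θ) = 1 / (1 + exp(−a(θ − b)))
logit(0.80) = ln(0.80/0.20) = 1.3863
b = θ − logit/(a) = 2.68 − 1.3863/1.3000 = 1.6136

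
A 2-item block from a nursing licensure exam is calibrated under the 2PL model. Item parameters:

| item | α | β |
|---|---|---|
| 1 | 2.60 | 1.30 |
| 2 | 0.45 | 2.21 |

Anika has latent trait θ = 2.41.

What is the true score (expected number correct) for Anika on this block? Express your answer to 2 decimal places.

1.47

P(θ) = 1 / (1 + exp(−α(θ − β)))
P_1 = 1/(1+e^{-2.8860}) = 0.9472
P_2 = 1/(1+e^{-0.0900}) = 0.5225
E[score] = 0.9472 + 0.5225 = 1.4696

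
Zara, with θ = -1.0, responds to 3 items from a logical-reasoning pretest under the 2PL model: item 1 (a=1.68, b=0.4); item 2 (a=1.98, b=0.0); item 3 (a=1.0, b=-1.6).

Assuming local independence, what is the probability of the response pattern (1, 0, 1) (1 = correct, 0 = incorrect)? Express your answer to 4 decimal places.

0.0493

P(θ) = 1 / (1 + exp(−a(θ − b)))
P_1 = 1/(1+e^{2.3520}) = 0.0869
P_2 = 1/(1+e^{1.9800}) = 0.1213
P_3 = 1/(1+e^{-0.6000}) = 0.6457
L = P_1 × (1−P_2) × P_3 = 0.0869 × 0.8787 × 0.6457 = 0.04930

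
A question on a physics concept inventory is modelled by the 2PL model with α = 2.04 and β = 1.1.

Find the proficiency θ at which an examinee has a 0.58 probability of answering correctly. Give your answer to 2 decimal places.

1.26

P(θ) = 1 / (1 + exp(−α(θ − β)))
logit = ln(0.5800/0.4200) = 0.3228
θ = β + logit/(α) = 1.1 + 0.3228/2.0400 = 1.2582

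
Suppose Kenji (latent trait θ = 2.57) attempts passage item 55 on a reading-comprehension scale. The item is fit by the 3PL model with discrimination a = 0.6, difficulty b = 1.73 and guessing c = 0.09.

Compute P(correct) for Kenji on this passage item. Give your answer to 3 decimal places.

P(θ) = c + (1 − c) · 1 / (1 + exp(−a(θ − b)))
Exponent: 0.6 × (2.57 − 1.73) = 0.5040
1/(1 + e^{-0.5040}) = 0.6234
P = 0.09 + 0.91 × 0.6234 = 0.6573

0.657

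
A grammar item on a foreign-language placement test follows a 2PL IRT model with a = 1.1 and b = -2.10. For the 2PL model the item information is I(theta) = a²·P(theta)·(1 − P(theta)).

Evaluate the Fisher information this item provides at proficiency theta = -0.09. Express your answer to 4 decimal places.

P = 1/(1+e^{-2.2110}) = 0.9012
P(1−P) = 0.9012 × 0.0988 = 0.0890
I = a² × P(1−P) = 1.1² × 0.0890 = 0.10770

0.1077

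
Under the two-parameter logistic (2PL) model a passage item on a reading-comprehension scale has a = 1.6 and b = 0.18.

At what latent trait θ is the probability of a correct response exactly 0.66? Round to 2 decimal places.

P(θ) = 1 / (1 + exp(−a(θ − b)))
logit = ln(0.6600/0.3400) = 0.6633
θ = b + logit/(a) = 0.18 + 0.6633/1.6000 = 0.5946

0.59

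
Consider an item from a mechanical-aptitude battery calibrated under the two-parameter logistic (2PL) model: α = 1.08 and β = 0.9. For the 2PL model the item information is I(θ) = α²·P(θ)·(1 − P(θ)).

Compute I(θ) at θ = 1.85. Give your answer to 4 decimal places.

P = 1/(1+e^{-1.0260}) = 0.7361
P(1−P) = 0.7361 × 0.2639 = 0.1942
I = α² × P(1−P) = 1.08² × 0.1942 = 0.22656

0.2266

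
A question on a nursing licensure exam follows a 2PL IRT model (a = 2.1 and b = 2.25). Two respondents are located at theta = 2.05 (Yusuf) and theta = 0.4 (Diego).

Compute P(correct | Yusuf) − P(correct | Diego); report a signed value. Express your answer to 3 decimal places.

0.376

P(theta) = 1 / (1 + exp(−a(theta − b)))
P(Yusuf) = 0.3965  [exponent -0.4200]
P(Diego) = 0.0201  [exponent -3.8850]
Difference = 0.3965 − 0.0201 = 0.3764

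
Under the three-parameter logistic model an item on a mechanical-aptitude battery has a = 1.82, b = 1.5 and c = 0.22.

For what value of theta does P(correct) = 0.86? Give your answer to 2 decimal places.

2.34

P(theta) = c + (1 − c) · 1 / (1 + exp(−a(theta − b)))
Remove guessing floor: (0.86 − 0.22)/(1 − 0.22) = 0.8205
logit = ln(0.8205/0.1795) = 1.5198
theta = b + logit/(a) = 1.5 + 1.5198/1.8200 = 2.3351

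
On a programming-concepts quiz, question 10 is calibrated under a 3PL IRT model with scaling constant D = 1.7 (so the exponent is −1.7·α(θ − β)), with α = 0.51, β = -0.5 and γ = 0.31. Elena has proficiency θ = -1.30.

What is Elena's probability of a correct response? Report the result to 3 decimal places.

0.540

P(θ) = γ + (1 − γ) · 1 / (1 + exp(−D·α(θ − β)))
Exponent: 1.7 × 0.51 × (-1.30 − (-0.5)) = -0.6936
1/(1 + e^{0.6936}) = 0.3332
P = 0.31 + 0.69 × 0.3332 = 0.5399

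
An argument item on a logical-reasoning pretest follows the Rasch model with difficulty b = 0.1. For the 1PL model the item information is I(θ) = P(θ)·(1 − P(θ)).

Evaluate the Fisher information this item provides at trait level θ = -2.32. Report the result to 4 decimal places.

0.0750

P = 1/(1+e^{2.4200}) = 0.0817
P(1−P) = 0.0817 × 0.9183 = 0.0750
I = P(1−P) = 0.07499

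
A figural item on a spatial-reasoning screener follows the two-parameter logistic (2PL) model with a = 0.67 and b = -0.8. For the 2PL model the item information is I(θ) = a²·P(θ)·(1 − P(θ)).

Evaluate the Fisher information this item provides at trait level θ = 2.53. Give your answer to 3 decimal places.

0.039

P = 1/(1+e^{-2.2311}) = 0.9030
P(1−P) = 0.9030 × 0.0970 = 0.0876
I = a² × P(1−P) = 0.67² × 0.0876 = 0.03932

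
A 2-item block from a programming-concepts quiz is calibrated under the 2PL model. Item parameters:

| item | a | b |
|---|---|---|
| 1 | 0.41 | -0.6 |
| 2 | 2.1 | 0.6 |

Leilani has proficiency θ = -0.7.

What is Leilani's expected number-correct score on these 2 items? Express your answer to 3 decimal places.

0.551

P(θ) = 1 / (1 + exp(−a(θ − b)))
P_1 = 1/(1+e^{0.0410}) = 0.4898
P_2 = 1/(1+e^{2.7300}) = 0.0612
E[score] = 0.4898 + 0.0612 = 0.5510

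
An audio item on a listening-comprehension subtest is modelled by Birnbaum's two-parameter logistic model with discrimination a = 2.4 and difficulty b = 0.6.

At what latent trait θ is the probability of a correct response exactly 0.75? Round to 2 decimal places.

1.06

P(θ) = 1 / (1 + exp(−a(θ − b)))
logit = ln(0.7500/0.2500) = 1.0986
θ = b + logit/(a) = 0.6 + 1.0986/2.4000 = 1.0578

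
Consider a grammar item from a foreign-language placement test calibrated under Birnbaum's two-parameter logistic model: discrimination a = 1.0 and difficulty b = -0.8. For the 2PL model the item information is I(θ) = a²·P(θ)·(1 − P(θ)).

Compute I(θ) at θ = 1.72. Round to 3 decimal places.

0.069

P = 1/(1+e^{-2.5200}) = 0.9255
P(1−P) = 0.9255 × 0.0745 = 0.0689
I = a² × P(1−P) = 1.0² × 0.0689 = 0.06892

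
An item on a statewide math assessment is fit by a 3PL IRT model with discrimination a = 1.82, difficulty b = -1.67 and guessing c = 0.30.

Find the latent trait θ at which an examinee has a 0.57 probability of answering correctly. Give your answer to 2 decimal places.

P(θ) = c + (1 − c) · 1 / (1 + exp(−a(θ − b)))
Remove guessing floor: (0.57 − 0.30)/(1 − 0.30) = 0.3857
logit = ln(0.3857/0.6143) = -0.4654
θ = b + logit/(a) = -1.67 + (-0.4654)/1.8200 = -1.9257

-1.93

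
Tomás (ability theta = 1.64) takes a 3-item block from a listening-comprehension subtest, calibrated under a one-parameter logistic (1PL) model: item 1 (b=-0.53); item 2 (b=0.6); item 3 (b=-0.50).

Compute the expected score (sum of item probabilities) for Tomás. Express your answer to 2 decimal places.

2.53

P(theta) = 1 / (1 + exp(−(theta − b)))
P_1 = 1/(1+e^{-2.1700}) = 0.8975
P_2 = 1/(1+e^{-1.0400}) = 0.7389
P_3 = 1/(1+e^{-2.1400}) = 0.8947
E[score] = 0.8975 + 0.7389 + 0.8947 = 2.5311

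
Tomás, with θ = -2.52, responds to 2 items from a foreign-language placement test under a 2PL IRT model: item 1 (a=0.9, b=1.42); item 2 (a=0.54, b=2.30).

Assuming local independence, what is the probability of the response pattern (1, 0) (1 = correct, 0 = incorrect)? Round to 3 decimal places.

P(θ) = 1 / (1 + exp(−a(θ − b)))
P_1 = 1/(1+e^{3.5460}) = 0.0280
P_2 = 1/(1+e^{2.6028}) = 0.0690
L = P_1 × (1−P_2) = 0.0280 × 0.9310 = 0.02610

0.026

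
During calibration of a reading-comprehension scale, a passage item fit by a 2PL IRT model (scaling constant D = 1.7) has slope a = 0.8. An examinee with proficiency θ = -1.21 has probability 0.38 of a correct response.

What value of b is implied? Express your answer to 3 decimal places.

-0.850

P(θ) = 1 / (1 + exp(−D·a(θ − b)))
logit(0.38) = ln(0.38/0.62) = -0.4895
b = θ − logit/(1.7·a) = -1.21 − (-0.4895)/1.3600 = -0.8500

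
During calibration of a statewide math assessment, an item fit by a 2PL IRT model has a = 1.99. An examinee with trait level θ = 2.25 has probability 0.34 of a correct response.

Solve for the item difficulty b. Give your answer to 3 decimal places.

P(θ) = 1 / (1 + exp(−a(θ − b)))
logit(0.34) = ln(0.34/0.66) = -0.6633
b = θ − logit/(a) = 2.25 − (-0.6633)/1.9900 = 2.5833

2.583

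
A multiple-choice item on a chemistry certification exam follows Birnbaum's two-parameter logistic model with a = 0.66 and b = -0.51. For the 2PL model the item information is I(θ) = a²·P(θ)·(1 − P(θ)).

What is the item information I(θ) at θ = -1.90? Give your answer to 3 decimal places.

P = 1/(1+e^{0.9174}) = 0.2855
P(1−P) = 0.2855 × 0.7145 = 0.2040
I = a² × P(1−P) = 0.66² × 0.2040 = 0.08886

0.089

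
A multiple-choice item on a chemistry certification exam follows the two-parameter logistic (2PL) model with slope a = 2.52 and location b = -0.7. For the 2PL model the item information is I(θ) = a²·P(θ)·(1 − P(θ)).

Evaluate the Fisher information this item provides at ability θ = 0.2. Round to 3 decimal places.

P = 1/(1+e^{-2.2680}) = 0.9062
P(1−P) = 0.9062 × 0.0938 = 0.0850
I = a² × P(1−P) = 2.52² × 0.0850 = 0.53984

0.540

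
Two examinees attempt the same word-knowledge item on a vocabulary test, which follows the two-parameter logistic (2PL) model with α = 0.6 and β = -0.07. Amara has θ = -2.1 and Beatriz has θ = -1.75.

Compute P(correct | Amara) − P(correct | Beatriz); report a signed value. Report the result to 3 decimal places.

-0.039

P(θ) = 1 / (1 + exp(−α(θ − β)))
P(Amara) = 0.2283  [exponent -1.2180]
P(Beatriz) = 0.2674  [exponent -1.0080]
Difference = 0.2283 − 0.2674 = -0.0391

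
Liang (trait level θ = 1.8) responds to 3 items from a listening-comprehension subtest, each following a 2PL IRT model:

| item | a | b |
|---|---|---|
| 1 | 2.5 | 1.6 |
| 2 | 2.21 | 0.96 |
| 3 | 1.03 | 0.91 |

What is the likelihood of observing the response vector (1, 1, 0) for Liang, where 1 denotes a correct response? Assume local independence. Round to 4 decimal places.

P(θ) = 1 / (1 + exp(−a(θ − b)))
P_1 = 1/(1+e^{-0.5000}) = 0.6225
P_2 = 1/(1+e^{-1.8564}) = 0.8649
P_3 = 1/(1+e^{-0.9167}) = 0.7144
L = P_1 × P_2 × (1−P_3) = 0.6225 × 0.8649 × 0.2856 = 0.15377

0.1538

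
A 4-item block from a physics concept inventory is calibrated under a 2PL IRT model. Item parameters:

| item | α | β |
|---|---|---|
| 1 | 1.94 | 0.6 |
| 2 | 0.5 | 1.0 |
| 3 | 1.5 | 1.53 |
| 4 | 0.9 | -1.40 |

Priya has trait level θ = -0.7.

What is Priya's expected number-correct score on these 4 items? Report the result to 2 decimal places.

1.06

P(θ) = 1 / (1 + exp(−α(θ − β)))
P_1 = 1/(1+e^{2.5220}) = 0.0743
P_2 = 1/(1+e^{0.8500}) = 0.2994
P_3 = 1/(1+e^{3.3450}) = 0.0341
P_4 = 1/(1+e^{-0.6300}) = 0.6525
E[score] = 0.0743 + 0.2994 + 0.0341 + 0.6525 = 1.0603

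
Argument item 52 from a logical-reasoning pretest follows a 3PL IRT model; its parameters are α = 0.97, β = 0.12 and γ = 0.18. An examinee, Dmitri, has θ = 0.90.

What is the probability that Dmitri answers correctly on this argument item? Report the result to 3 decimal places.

P(θ) = γ + (1 − γ) · 1 / (1 + exp(−α(θ − β)))
Exponent: 0.97 × (0.90 − 0.12) = 0.7566
1/(1 + e^{-0.7566}) = 0.6806
P = 0.18 + 0.82 × 0.6806 = 0.7381

0.738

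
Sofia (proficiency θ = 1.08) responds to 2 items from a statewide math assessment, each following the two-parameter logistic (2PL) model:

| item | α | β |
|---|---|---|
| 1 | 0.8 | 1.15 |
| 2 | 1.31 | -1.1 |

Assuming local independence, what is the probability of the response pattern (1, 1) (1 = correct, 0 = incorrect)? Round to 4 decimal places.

0.4596

P(θ) = 1 / (1 + exp(−α(θ − β)))
P_1 = 1/(1+e^{0.0560}) = 0.4860
P_2 = 1/(1+e^{-2.8558}) = 0.9456
L = P_1 × P_2 = 0.4860 × 0.9456 = 0.45957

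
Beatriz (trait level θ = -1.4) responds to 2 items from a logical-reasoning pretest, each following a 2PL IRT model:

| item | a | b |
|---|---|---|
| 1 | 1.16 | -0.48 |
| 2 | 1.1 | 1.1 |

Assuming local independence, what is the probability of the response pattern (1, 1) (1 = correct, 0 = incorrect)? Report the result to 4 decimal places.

P(θ) = 1 / (1 + exp(−a(θ − b)))
P_1 = 1/(1+e^{1.0672}) = 0.2559
P_2 = 1/(1+e^{2.7500}) = 0.0601
L = P_1 × P_2 = 0.2559 × 0.0601 = 0.01538

0.0154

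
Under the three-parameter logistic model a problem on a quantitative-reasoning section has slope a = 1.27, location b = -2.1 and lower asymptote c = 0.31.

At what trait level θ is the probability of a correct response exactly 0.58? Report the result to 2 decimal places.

P(θ) = c + (1 − c) · 1 / (1 + exp(−a(θ − b)))
Remove guessing floor: (0.58 − 0.31)/(1 − 0.31) = 0.3913
logit = ln(0.3913/0.6087) = -0.4418
θ = b + logit/(a) = -2.1 + (-0.4418)/1.2700 = -2.4479

-2.45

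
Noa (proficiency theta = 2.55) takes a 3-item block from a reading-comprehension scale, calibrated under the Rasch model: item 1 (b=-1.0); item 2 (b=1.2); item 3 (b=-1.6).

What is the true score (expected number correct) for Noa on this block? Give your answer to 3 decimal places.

P(theta) = 1 / (1 + exp(−(theta − b)))
P_1 = 1/(1+e^{-3.5500}) = 0.9721
P_2 = 1/(1+e^{-1.3500}) = 0.7941
P_3 = 1/(1+e^{-4.1500}) = 0.9845
E[score] = 0.9721 + 0.7941 + 0.9845 = 2.7507

2.751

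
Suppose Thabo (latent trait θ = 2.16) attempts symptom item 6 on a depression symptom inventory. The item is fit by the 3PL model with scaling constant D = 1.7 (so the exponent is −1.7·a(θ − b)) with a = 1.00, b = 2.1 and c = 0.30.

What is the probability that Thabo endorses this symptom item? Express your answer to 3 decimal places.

P(θ) = c + (1 − c) · 1 / (1 + exp(−D·a(θ − b)))
Exponent: 1.7 × 1.00 × (2.16 − 2.1) = 0.1020
1/(1 + e^{-0.1020}) = 0.5255
P = 0.30 + 0.70 × 0.5255 = 0.6678

0.668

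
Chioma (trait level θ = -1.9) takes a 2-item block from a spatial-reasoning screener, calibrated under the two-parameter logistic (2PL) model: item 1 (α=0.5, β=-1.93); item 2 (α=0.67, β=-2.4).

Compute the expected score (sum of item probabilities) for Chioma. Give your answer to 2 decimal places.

1.09

P(θ) = 1 / (1 + exp(−α(θ − β)))
P_1 = 1/(1+e^{-0.0150}) = 0.5037
P_2 = 1/(1+e^{-0.3350}) = 0.5830
E[score] = 0.5037 + 0.5830 = 1.0867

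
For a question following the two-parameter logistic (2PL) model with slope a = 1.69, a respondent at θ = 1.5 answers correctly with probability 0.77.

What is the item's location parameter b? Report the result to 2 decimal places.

P(θ) = 1 / (1 + exp(−a(θ − b)))
logit(0.77) = ln(0.77/0.23) = 1.2083
b = θ − logit/(a) = 1.5 − 1.2083/1.6900 = 0.7850

0.79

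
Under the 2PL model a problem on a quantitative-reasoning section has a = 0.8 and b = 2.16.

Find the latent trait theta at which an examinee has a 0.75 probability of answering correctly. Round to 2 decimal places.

P(theta) = 1 / (1 + exp(−a(theta − b)))
logit = ln(0.7500/0.2500) = 1.0986
theta = b + logit/(a) = 2.16 + 1.0986/0.8000 = 3.5333

3.53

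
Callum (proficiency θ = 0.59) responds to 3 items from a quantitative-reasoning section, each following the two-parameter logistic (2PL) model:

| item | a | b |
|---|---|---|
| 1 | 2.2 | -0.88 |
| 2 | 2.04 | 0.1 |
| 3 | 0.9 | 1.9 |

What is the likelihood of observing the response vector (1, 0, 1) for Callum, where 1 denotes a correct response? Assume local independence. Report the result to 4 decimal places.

P(θ) = 1 / (1 + exp(−a(θ − b)))
P_1 = 1/(1+e^{-3.2340}) = 0.9621
P_2 = 1/(1+e^{-0.9996}) = 0.7310
P_3 = 1/(1+e^{1.1790}) = 0.2352
L = P_1 × (1−P_2) × P_3 = 0.9621 × 0.2690 × 0.2352 = 0.06088

0.0609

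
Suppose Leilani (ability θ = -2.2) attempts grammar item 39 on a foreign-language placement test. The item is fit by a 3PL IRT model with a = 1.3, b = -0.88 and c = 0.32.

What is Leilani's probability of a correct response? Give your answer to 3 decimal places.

P(θ) = c + (1 − c) · 1 / (1 + exp(−a(θ − b)))
Exponent: 1.3 × (-2.2 − (-0.88)) = -1.7160
1/(1 + e^{1.7160}) = 0.1524
P = 0.32 + 0.68 × 0.1524 = 0.4236

0.424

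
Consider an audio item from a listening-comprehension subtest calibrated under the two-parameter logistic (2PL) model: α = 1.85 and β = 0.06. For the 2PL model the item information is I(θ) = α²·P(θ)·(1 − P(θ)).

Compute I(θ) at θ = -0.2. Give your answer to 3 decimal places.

P = 1/(1+e^{0.4810}) = 0.3820
P(1−P) = 0.3820 × 0.6180 = 0.2361
I = α² × P(1−P) = 1.85² × 0.2361 = 0.80798

0.808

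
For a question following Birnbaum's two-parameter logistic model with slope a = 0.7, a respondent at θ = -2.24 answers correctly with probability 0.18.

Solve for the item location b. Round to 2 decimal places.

P(θ) = 1 / (1 + exp(−a(θ − b)))
logit(0.18) = ln(0.18/0.82) = -1.5163
b = θ − logit/(a) = -2.24 − (-1.5163)/0.7000 = -0.0738

-0.07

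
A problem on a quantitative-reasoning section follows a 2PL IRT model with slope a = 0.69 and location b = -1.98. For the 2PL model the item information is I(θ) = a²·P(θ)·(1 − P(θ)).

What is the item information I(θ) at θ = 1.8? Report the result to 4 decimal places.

P = 1/(1+e^{-2.6082}) = 0.9314
P(1−P) = 0.9314 × 0.0686 = 0.0639
I = a² × P(1−P) = 0.69² × 0.0639 = 0.03043

0.0304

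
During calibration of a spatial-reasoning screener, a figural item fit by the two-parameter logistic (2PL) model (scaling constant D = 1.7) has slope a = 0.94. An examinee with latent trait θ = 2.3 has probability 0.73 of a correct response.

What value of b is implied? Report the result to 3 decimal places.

P(θ) = 1 / (1 + exp(−D·a(θ − b)))
logit(0.73) = ln(0.73/0.27) = 0.9946
b = θ − logit/(1.7·a) = 2.3 − 0.9946/1.5980 = 1.6776

1.678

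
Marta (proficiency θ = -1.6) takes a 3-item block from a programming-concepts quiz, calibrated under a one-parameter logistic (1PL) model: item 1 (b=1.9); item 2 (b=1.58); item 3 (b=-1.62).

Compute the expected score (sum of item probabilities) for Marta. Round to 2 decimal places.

P(θ) = 1 / (1 + exp(−(θ − b)))
P_1 = 1/(1+e^{3.5000}) = 0.0293
P_2 = 1/(1+e^{3.1800}) = 0.0399
P_3 = 1/(1+e^{-0.0200}) = 0.5050
E[score] = 0.0293 + 0.0399 + 0.5050 = 0.5742

0.57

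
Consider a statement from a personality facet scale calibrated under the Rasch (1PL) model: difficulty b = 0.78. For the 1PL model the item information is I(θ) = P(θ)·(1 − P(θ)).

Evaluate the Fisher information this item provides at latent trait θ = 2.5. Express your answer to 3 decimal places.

P = 1/(1+e^{-1.7200}) = 0.8481
P(1−P) = 0.8481 × 0.1519 = 0.1288
I = P(1−P) = 0.12881

0.129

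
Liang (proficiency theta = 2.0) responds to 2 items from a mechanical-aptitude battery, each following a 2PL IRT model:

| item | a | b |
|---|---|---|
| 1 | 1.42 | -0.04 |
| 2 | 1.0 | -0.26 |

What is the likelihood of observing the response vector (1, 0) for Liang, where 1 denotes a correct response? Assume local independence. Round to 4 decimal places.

0.0895

P(theta) = 1 / (1 + exp(−a(theta − b)))
P_1 = 1/(1+e^{-2.8968}) = 0.9477
P_2 = 1/(1+e^{-2.2600}) = 0.9055
L = P_1 × (1−P_2) = 0.9477 × 0.0945 = 0.08955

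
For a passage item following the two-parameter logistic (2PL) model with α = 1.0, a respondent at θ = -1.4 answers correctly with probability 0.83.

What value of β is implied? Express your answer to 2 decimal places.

-2.99

P(θ) = 1 / (1 + exp(−α(θ − β)))
logit(0.83) = ln(0.83/0.17) = 1.5856
β = θ − logit/(α) = -1.4 − 1.5856/1.0000 = -2.9856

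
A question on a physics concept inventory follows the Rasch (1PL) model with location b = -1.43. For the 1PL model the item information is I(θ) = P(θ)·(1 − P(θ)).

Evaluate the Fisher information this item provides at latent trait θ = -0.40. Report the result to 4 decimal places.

0.1939

P = 1/(1+e^{-1.0300}) = 0.7369
P(1−P) = 0.7369 × 0.2631 = 0.1939
I = P(1−P) = 0.19387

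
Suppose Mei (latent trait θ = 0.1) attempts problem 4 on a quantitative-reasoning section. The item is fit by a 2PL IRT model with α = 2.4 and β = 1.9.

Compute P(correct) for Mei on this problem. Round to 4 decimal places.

0.0131

P(θ) = 1 / (1 + exp(−α(θ − β)))
Exponent: 2.4 × (0.1 − 1.9) = -4.3200
1/(1 + e^{4.3200}) = 0.0131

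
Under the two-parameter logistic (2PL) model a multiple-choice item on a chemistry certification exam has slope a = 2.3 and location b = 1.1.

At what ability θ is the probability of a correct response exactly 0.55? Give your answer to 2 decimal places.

P(θ) = 1 / (1 + exp(−a(θ − b)))
logit = ln(0.5500/0.4500) = 0.2007
θ = b + logit/(a) = 1.1 + 0.2007/2.3000 = 1.1872

1.19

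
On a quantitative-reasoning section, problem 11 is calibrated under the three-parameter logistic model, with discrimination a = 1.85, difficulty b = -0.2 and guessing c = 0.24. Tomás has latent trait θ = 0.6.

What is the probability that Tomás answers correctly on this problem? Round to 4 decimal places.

0.8591

P(θ) = c + (1 − c) · 1 / (1 + exp(−a(θ − b)))
Exponent: 1.85 × (0.6 − (-0.2)) = 1.4800
1/(1 + e^{-1.4800}) = 0.8146
P = 0.24 + 0.76 × 0.8146 = 0.8591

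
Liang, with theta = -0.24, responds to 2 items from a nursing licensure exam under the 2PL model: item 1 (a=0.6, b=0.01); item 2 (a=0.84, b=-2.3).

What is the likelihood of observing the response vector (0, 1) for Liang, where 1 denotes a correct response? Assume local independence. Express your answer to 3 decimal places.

0.457

P(theta) = 1 / (1 + exp(−a(theta − b)))
P_1 = 1/(1+e^{0.1500}) = 0.4626
P_2 = 1/(1+e^{-1.7304}) = 0.8495
L = (1−P_1) × P_2 = 0.5374 × 0.8495 = 0.45653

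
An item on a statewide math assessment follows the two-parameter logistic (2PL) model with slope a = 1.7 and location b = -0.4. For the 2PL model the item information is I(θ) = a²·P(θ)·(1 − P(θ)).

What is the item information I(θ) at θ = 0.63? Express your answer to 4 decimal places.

0.3643

P = 1/(1+e^{-1.7510}) = 0.8521
P(1−P) = 0.8521 × 0.1479 = 0.1260
I = a² × P(1−P) = 1.7² × 0.1260 = 0.36426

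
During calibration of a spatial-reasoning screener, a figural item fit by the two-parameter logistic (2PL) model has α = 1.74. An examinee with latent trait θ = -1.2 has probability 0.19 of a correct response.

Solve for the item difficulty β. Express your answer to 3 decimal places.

-0.367

P(θ) = 1 / (1 + exp(−α(θ − β)))
logit(0.19) = ln(0.19/0.81) = -1.4500
β = θ − logit/(α) = -1.2 − (-1.4500)/1.7400 = -0.3667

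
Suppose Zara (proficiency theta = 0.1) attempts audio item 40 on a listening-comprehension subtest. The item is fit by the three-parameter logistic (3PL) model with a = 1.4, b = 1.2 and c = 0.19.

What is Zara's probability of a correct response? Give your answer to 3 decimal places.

0.333

P(theta) = c + (1 − c) · 1 / (1 + exp(−a(theta − b)))
Exponent: 1.4 × (0.1 − 1.2) = -1.5400
1/(1 + e^{1.5400}) = 0.1765
P = 0.19 + 0.81 × 0.1765 = 0.3330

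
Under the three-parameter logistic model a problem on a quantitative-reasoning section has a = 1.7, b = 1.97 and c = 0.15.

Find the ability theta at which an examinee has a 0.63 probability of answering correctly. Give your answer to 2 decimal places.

P(theta) = c + (1 − c) · 1 / (1 + exp(−a(theta − b)))
Remove guessing floor: (0.63 − 0.15)/(1 − 0.15) = 0.5647
logit = ln(0.5647/0.4353) = 0.2603
theta = b + logit/(a) = 1.97 + 0.2603/1.7000 = 2.1231

2.12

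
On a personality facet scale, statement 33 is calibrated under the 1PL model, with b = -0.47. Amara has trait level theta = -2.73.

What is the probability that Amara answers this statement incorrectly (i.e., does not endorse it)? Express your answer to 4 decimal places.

P(theta) = 1 / (1 + exp(−(theta − b)))
Exponent: (-2.73 − (-0.47)) = -2.2600
1/(1 + e^{2.2600}) = 0.0945
P = 0.0945
P(incorrect) = 1 − 0.0945 = 0.9055

0.9055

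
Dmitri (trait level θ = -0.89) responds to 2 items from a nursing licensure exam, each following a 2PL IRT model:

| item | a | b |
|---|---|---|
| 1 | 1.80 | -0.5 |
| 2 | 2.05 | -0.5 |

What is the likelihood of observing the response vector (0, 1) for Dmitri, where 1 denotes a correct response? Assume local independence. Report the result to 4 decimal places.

0.2074

P(θ) = 1 / (1 + exp(−a(θ − b)))
P_1 = 1/(1+e^{0.7020}) = 0.3314
P_2 = 1/(1+e^{0.7995}) = 0.3101
L = (1−P_1) × P_2 = 0.6686 × 0.3101 = 0.20736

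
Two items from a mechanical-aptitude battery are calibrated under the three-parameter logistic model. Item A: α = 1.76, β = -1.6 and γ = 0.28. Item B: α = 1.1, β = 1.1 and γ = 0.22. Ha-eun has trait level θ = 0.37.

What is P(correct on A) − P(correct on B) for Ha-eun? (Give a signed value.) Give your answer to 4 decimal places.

0.5169

P(θ) = γ + (1 − γ) · 1 / (1 + exp(−α(θ − β)))
P_A = 0.9782
P_B = 0.4613
P_A − P_B = 0.5169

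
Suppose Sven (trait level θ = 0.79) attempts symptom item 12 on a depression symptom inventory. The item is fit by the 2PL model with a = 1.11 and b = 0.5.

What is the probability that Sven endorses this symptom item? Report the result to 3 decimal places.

0.580

P(θ) = 1 / (1 + exp(−a(θ − b)))
Exponent: 1.11 × (0.79 − 0.5) = 0.3219
1/(1 + e^{-0.3219}) = 0.5798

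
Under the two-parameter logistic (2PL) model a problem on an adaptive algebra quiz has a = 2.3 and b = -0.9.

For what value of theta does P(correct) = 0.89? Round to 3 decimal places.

P(theta) = 1 / (1 + exp(−a(theta − b)))
logit = ln(0.8900/0.1100) = 2.0907
theta = b + logit/(a) = -0.9 + 2.0907/2.3000 = 0.0090

0.009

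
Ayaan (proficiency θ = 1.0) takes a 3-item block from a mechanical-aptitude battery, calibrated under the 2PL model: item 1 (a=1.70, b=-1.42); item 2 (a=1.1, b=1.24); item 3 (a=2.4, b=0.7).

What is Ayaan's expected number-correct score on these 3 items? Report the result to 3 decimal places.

P(θ) = 1 / (1 + exp(−a(θ − b)))
P_1 = 1/(1+e^{-4.1140}) = 0.9839
P_2 = 1/(1+e^{0.2640}) = 0.4344
P_3 = 1/(1+e^{-0.7200}) = 0.6726
E[score] = 0.9839 + 0.4344 + 0.6726 = 2.0909

2.091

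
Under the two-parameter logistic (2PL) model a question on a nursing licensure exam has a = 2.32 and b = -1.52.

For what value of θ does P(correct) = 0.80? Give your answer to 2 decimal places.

-0.92

P(θ) = 1 / (1 + exp(−a(θ − b)))
logit = ln(0.8000/0.2000) = 1.3863
θ = b + logit/(a) = -1.52 + 1.3863/2.3200 = -0.9225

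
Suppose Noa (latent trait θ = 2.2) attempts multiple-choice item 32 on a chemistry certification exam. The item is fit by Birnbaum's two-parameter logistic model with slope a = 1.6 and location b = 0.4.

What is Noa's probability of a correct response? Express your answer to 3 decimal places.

0.947

P(θ) = 1 / (1 + exp(−a(θ − b)))
Exponent: 1.6 × (2.2 − 0.4) = 2.8800
1/(1 + e^{-2.8800}) = 0.9468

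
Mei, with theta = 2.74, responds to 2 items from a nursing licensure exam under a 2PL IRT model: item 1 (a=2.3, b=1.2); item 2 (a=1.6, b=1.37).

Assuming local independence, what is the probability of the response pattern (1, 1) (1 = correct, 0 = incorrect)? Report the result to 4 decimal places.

P(theta) = 1 / (1 + exp(−a(theta − b)))
P_1 = 1/(1+e^{-3.5420}) = 0.9719
P_2 = 1/(1+e^{-2.1920}) = 0.8995
L = P_1 × P_2 = 0.9719 × 0.8995 = 0.87422

0.8742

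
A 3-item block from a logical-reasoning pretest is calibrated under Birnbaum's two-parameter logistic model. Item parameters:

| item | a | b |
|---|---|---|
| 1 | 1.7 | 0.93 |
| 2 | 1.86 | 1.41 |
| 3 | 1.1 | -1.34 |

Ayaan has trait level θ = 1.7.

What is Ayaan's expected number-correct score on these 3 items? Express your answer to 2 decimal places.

2.38

P(θ) = 1 / (1 + exp(−a(θ − b)))
P_1 = 1/(1+e^{-1.3090}) = 0.7873
P_2 = 1/(1+e^{-0.5394}) = 0.6317
P_3 = 1/(1+e^{-3.3440}) = 0.9659
E[score] = 0.7873 + 0.6317 + 0.9659 = 2.3849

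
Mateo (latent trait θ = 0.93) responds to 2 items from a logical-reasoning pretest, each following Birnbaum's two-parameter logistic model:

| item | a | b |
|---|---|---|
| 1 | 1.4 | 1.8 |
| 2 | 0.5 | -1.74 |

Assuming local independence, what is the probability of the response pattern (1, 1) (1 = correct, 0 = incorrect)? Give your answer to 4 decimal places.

0.1807

P(θ) = 1 / (1 + exp(−a(θ − b)))
P_1 = 1/(1+e^{1.2180}) = 0.2283
P_2 = 1/(1+e^{-1.3350}) = 0.7917
L = P_1 × P_2 = 0.2283 × 0.7917 = 0.18073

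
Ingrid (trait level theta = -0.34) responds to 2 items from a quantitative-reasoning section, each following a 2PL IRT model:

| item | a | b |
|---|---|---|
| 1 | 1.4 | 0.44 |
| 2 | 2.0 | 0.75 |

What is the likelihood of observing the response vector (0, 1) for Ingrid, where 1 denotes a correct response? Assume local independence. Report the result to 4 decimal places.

P(theta) = 1 / (1 + exp(−a(theta − b)))
P_1 = 1/(1+e^{1.0920}) = 0.2512
P_2 = 1/(1+e^{2.1800}) = 0.1016
L = (1−P_1) × P_2 = 0.7488 × 0.1016 = 0.07604

0.0760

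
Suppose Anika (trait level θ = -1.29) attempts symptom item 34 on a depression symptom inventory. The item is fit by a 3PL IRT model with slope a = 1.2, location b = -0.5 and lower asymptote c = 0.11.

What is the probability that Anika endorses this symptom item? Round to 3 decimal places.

0.359

P(θ) = c + (1 − c) · 1 / (1 + exp(−a(θ − b)))
Exponent: 1.2 × (-1.29 − (-0.5)) = -0.9480
1/(1 + e^{0.9480}) = 0.2793
P = 0.11 + 0.89 × 0.2793 = 0.3586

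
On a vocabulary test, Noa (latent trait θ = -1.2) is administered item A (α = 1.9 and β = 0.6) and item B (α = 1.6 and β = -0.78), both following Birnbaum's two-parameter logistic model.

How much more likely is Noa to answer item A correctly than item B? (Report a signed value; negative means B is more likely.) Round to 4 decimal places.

-0.3064

P(θ) = 1 / (1 + exp(−α(θ − β)))
P_A = 0.0317
P_B = 0.3380
P_A − P_B = -0.3064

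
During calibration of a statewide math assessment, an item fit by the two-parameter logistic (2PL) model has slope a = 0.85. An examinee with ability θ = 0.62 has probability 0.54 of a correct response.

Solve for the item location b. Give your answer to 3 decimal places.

0.431

P(θ) = 1 / (1 + exp(−a(θ − b)))
logit(0.54) = ln(0.54/0.46) = 0.1603
b = θ − logit/(a) = 0.62 − 0.1603/0.8500 = 0.4314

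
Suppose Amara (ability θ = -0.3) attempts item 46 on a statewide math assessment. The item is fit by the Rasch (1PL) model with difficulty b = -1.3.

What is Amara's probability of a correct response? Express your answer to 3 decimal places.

0.731

P(θ) = 1 / (1 + exp(−(θ − b)))
Exponent: (-0.3 − (-1.3)) = 1.0000
1/(1 + e^{-1.0000}) = 0.7311
P = 0.7311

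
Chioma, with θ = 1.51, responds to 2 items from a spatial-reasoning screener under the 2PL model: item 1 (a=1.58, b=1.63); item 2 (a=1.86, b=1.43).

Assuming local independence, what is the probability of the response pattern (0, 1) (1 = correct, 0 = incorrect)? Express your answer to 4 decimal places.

P(θ) = 1 / (1 + exp(−a(θ − b)))
P_1 = 1/(1+e^{0.1896}) = 0.4527
P_2 = 1/(1+e^{-0.1488}) = 0.5371
L = (1−P_1) × P_2 = 0.5473 × 0.5371 = 0.29395

0.2939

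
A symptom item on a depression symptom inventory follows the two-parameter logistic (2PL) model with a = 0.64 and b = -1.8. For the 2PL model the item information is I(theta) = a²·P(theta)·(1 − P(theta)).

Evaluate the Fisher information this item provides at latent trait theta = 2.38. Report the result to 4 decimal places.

P = 1/(1+e^{-2.6752}) = 0.9355
P(1−P) = 0.9355 × 0.0645 = 0.0603
I = a² × P(1−P) = 0.64² × 0.0603 = 0.02470

0.0247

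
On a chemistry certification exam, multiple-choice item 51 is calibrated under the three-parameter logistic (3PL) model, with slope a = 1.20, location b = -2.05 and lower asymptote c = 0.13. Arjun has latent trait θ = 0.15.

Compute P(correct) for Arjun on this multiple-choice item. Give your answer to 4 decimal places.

P(θ) = c + (1 − c) · 1 / (1 + exp(−a(θ − b)))
Exponent: 1.20 × (0.15 − (-2.05)) = 2.6400
1/(1 + e^{-2.6400}) = 0.9334
P = 0.13 + 0.87 × 0.9334 = 0.9421

0.9421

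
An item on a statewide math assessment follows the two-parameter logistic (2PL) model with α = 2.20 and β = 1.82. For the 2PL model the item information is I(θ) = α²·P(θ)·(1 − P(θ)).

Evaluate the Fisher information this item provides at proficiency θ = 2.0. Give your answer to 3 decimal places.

P = 1/(1+e^{-0.3960}) = 0.5977
P(1−P) = 0.5977 × 0.4023 = 0.2404
I = α² × P(1−P) = 2.20² × 0.2404 = 1.16378

1.164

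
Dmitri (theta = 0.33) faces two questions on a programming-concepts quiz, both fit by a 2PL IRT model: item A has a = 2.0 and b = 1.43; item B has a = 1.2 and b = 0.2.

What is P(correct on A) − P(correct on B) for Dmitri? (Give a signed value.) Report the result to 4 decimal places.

-0.4392

P(theta) = 1 / (1 + exp(−a(theta − b)))
P_A = 0.0998
P_B = 0.5389
P_A − P_B = -0.4392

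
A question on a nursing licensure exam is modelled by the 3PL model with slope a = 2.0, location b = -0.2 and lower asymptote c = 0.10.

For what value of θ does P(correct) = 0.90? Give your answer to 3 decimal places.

P(θ) = c + (1 − c) · 1 / (1 + exp(−a(θ − b)))
Remove guessing floor: (0.90 − 0.10)/(1 − 0.10) = 0.8889
logit = ln(0.8889/0.1111) = 2.0794
θ = b + logit/(a) = -0.2 + 2.0794/2.0000 = 0.8397

0.840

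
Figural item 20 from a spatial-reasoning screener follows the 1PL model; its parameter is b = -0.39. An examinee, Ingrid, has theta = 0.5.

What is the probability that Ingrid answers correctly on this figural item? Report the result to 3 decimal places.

0.709

P(theta) = 1 / (1 + exp(−(theta − b)))
Exponent: (0.5 − (-0.39)) = 0.8900
1/(1 + e^{-0.8900}) = 0.7089
P = 0.7089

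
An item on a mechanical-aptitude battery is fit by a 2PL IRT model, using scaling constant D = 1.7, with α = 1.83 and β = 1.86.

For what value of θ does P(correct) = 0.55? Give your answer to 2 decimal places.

P(θ) = 1 / (1 + exp(−D·α(θ − β)))
logit = ln(0.5500/0.4500) = 0.2007
θ = β + logit/(1.7·α) = 1.86 + 0.2007/3.1110 = 1.9245

1.92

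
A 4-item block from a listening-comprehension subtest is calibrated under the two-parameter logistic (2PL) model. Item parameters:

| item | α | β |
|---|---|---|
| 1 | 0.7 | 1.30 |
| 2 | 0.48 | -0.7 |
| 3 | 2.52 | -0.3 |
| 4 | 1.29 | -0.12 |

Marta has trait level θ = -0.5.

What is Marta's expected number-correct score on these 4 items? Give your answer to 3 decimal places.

1.501

P(θ) = 1 / (1 + exp(−α(θ − β)))
P_1 = 1/(1+e^{1.2600}) = 0.2210
P_2 = 1/(1+e^{-0.0960}) = 0.5240
P_3 = 1/(1+e^{0.5040}) = 0.3766
P_4 = 1/(1+e^{0.4902}) = 0.3798
E[score] = 0.2210 + 0.5240 + 0.3766 + 0.3798 = 1.5014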